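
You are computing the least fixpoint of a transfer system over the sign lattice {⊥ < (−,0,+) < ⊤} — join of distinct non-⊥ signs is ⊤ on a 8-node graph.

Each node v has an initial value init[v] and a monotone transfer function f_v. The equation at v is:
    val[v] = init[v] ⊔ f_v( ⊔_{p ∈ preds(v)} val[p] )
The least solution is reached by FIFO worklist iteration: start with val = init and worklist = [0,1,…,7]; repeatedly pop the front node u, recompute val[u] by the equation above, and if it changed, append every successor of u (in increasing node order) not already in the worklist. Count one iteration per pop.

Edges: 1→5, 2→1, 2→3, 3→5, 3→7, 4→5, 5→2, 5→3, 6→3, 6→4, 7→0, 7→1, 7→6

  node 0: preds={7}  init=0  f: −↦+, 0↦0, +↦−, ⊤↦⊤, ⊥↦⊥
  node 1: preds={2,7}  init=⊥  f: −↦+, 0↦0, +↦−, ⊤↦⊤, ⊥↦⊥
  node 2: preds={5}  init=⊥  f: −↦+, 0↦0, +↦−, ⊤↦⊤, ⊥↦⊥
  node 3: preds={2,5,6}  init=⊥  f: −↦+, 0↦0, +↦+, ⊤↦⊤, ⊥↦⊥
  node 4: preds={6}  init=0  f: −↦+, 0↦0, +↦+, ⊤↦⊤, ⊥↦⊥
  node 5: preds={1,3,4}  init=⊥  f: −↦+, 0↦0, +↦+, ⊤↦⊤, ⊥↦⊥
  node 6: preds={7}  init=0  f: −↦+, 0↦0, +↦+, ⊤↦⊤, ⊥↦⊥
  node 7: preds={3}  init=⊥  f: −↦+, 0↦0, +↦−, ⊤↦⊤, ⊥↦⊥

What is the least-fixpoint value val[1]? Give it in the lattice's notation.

0

Iteration log — 14 steps:
  step 1. node 0  ⊔preds=⊥  new=0  stable
  step 2. node 1  ⊔preds=⊥  new=⊥  stable
  step 3. node 2  ⊔preds=⊥  new=⊥  stable
  step 4. node 3  ⊔preds=0  new=0  old=⊥  +wl: 
  step 5. node 4  ⊔preds=0  new=0  stable
  step 6. node 5  ⊔preds=0  new=0  old=⊥  +wl: 2,3
  step 7. node 6  ⊔preds=⊥  new=0  stable
  step 8. node 7  ⊔preds=0  new=0  old=⊥  +wl: 0,1,6
  step 9. node 2  ⊔preds=0  new=0  old=⊥  +wl: 
  step 10. node 3  ⊔preds=0  new=0  stable
  step 11. node 0  ⊔preds=0  new=0  stable
  step 12. node 1  ⊔preds=0  new=0  old=⊥  +wl: 5
  step 13. node 6  ⊔preds=0  new=0  stable
  step 14. node 5  ⊔preds=0  new=0  stable

Least fixpoint reached:
  node 0: 0
  node 1: 0
  node 2: 0
  node 3: 0
  node 4: 0
  node 5: 0
  node 6: 0
  node 7: 0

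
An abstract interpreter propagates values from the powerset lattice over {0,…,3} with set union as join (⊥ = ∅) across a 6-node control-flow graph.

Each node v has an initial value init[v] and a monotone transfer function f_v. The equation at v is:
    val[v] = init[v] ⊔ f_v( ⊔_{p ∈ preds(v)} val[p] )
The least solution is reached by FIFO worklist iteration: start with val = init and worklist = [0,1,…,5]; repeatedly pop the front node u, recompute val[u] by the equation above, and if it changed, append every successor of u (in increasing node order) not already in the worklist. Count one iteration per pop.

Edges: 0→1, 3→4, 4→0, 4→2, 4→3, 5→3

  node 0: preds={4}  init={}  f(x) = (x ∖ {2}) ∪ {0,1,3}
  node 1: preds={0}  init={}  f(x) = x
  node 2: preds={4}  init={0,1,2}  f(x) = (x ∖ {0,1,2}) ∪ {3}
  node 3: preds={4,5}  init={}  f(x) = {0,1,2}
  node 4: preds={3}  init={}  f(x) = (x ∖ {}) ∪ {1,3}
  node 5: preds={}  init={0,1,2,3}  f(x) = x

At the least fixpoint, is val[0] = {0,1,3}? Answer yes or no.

Trace (9 dequeues):
  [1] u=0 | in {} | out {0,1,3} | prev {} | push {}
  [2] u=1 | in {0,1,3} | out {0,1,3} | prev {} | push {}
  [3] u=2 | in {} | out {0,1,2,3} | prev {0,1,2} | push {}
  [4] u=3 | in {0,1,2,3} | out {0,1,2} | prev {} | push {}
  [5] u=4 | in {0,1,2} | out {0,1,2,3} | prev {} | push {0,2,3}
  [6] u=5 | in {} | out {0,1,2,3} | ==
  [7] u=0 | in {0,1,2,3} | out {0,1,3} | ==
  [8] u=2 | in {0,1,2,3} | out {0,1,2,3} | ==
  [9] u=3 | in {0,1,2,3} | out {0,1,2} | ==

Converged values:
  [0] {0,1,3}
  [1] {0,1,3}
  [2] {0,1,2,3}
  [3] {0,1,2}
  [4] {0,1,2,3}
  [5] {0,1,2,3}

yes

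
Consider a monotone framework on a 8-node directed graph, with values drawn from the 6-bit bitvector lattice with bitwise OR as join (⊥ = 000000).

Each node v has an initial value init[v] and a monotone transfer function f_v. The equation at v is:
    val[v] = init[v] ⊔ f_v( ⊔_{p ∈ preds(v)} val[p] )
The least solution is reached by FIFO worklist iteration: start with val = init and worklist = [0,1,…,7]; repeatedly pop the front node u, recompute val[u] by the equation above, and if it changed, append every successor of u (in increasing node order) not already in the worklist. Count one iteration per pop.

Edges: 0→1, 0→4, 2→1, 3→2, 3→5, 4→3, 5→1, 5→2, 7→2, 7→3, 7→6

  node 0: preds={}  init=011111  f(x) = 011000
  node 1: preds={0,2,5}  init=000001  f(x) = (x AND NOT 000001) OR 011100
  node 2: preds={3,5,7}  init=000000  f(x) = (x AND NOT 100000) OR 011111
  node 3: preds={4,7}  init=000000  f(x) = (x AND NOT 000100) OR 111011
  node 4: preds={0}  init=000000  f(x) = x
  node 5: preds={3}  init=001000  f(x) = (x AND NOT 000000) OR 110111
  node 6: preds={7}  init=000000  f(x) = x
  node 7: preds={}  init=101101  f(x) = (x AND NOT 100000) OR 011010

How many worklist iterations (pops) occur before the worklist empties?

Iteration log — 12 steps:
  step 1. node 0  ⊔preds=000000  new=011111  stable
  step 2. node 1  ⊔preds=011111  new=011111  old=000001  +wl: 
  step 3. node 2  ⊔preds=101101  new=011111  old=000000  +wl: 1
  step 4. node 3  ⊔preds=101101  new=111011  old=000000  +wl: 2
  step 5. node 4  ⊔preds=011111  new=011111  old=000000  +wl: 3
  step 6. node 5  ⊔preds=111011  new=111111  old=001000  +wl: 
  step 7. node 6  ⊔preds=101101  new=101101  old=000000  +wl: 
  step 8. node 7  ⊔preds=000000  new=111111  old=101101  +wl: 6
  step 9. node 1  ⊔preds=111111  new=111111  old=011111  +wl: 
  step 10. node 2  ⊔preds=111111  new=011111  stable
  step 11. node 3  ⊔preds=111111  new=111011  stable
  step 12. node 6  ⊔preds=111111  new=111111  old=101101  +wl: 

Least fixpoint reached:
  node 0: 011111
  node 1: 111111
  node 2: 011111
  node 3: 111011
  node 4: 011111
  node 5: 111111
  node 6: 111111
  node 7: 111111

12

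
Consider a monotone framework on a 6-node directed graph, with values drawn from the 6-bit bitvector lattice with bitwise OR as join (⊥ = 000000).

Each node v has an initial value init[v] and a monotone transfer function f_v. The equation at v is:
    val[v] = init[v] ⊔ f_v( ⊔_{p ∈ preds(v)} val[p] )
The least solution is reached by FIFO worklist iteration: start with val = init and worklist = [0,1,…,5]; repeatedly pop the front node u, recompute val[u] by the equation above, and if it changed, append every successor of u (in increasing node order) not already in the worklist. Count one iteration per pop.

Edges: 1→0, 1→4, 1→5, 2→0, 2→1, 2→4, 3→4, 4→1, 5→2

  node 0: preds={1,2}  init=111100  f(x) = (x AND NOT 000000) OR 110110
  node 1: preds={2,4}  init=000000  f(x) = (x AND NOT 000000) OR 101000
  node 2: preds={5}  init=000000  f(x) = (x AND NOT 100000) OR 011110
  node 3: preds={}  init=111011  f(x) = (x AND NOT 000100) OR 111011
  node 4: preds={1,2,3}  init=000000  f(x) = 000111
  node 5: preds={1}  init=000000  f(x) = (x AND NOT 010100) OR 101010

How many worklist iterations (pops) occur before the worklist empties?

Trace (16 dequeues):
  [1] u=0 | in 000000 | out 111110 | prev 111100 | push {}
  [2] u=1 | in 000000 | out 101000 | prev 000000 | push {0}
  [3] u=2 | in 000000 | out 011110 | prev 000000 | push {1}
  [4] u=3 | in 000000 | out 111011 | ==
  [5] u=4 | in 111111 | out 000111 | prev 000000 | push {}
  [6] u=5 | in 101000 | out 101010 | prev 000000 | push {2}
  [7] u=0 | in 111110 | out 111110 | ==
  [8] u=1 | in 011111 | out 111111 | prev 101000 | push {0,4,5}
  [9] u=2 | in 101010 | out 011110 | ==
  [10] u=0 | in 111111 | out 111111 | prev 111110 | push {}
  [11] u=4 | in 111111 | out 000111 | ==
  [12] u=5 | in 111111 | out 101011 | prev 101010 | push {2}
  [13] u=2 | in 101011 | out 011111 | prev 011110 | push {0,1,4}
  [14] u=0 | in 111111 | out 111111 | ==
  [15] u=1 | in 011111 | out 111111 | ==
  [16] u=4 | in 111111 | out 000111 | ==

Converged values:
  [0] 111111
  [1] 111111
  [2] 011111
  [3] 111011
  [4] 000111
  [5] 101011

16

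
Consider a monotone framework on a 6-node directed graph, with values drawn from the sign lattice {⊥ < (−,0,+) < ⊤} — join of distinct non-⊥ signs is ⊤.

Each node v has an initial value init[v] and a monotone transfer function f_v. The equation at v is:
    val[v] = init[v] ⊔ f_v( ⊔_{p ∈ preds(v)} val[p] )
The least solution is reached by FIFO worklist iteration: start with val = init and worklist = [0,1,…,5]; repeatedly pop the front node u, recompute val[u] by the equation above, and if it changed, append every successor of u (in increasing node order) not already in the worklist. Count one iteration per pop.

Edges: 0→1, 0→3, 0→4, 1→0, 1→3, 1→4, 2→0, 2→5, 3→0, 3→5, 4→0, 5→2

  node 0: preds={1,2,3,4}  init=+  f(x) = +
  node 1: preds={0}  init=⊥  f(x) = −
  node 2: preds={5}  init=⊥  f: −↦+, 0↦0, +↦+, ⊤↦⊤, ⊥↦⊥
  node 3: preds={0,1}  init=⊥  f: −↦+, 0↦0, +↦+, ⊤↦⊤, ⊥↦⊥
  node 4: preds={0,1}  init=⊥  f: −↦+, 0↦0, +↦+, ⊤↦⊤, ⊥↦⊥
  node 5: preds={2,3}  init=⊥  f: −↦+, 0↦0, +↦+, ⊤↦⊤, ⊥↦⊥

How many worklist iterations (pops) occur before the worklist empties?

Trace (10 dequeues):
  [1] u=0 | in ⊥ | out + | ==
  [2] u=1 | in + | out − | prev ⊥ | push {0}
  [3] u=2 | in ⊥ | out ⊥ | ==
  [4] u=3 | in ⊤ | out ⊤ | prev ⊥ | push {}
  [5] u=4 | in ⊤ | out ⊤ | prev ⊥ | push {}
  [6] u=5 | in ⊤ | out ⊤ | prev ⊥ | push {2}
  [7] u=0 | in ⊤ | out + | ==
  [8] u=2 | in ⊤ | out ⊤ | prev ⊥ | push {0,5}
  [9] u=0 | in ⊤ | out + | ==
  [10] u=5 | in ⊤ | out ⊤ | ==

Converged values:
  [0] +
  [1] −
  [2] ⊤
  [3] ⊤
  [4] ⊤
  [5] ⊤

10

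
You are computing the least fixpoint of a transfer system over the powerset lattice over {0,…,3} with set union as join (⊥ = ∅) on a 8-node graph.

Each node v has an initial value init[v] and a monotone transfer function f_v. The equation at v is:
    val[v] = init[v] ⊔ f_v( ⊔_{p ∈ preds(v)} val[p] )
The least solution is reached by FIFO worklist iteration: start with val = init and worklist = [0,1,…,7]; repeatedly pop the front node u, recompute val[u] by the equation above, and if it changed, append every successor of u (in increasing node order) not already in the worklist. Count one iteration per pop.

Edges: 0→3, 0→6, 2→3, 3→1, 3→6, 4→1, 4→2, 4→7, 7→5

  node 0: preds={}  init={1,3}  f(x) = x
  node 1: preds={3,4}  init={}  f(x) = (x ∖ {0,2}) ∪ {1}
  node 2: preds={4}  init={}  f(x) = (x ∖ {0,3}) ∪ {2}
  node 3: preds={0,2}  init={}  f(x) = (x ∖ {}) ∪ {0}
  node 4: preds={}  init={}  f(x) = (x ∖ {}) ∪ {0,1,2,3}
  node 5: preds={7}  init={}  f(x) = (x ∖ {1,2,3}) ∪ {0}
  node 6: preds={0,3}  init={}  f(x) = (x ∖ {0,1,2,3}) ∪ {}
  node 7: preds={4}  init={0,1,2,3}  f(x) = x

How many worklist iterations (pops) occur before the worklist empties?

11

Worklist (11 pops):
  #1 pop 0: in={} → {1,3} (no change)
  #2 pop 1: in={} → {1} (was {}); enqueue []
  #3 pop 2: in={} → {2} (was {}); enqueue []
  #4 pop 3: in={1,2,3} → {0,1,2,3} (was {}); enqueue [1]
  #5 pop 4: in={} → {0,1,2,3} (was {}); enqueue [2]
  #6 pop 5: in={0,1,2,3} → {0} (was {}); enqueue []
  #7 pop 6: in={0,1,2,3} → {} (no change)
  #8 pop 7: in={0,1,2,3} → {0,1,2,3} (no change)
  #9 pop 1: in={0,1,2,3} → {1,3} (was {1}); enqueue []
  #10 pop 2: in={0,1,2,3} → {1,2} (was {2}); enqueue [3]
  #11 pop 3: in={1,2,3} → {0,1,2,3} (no change)

Fixpoint:
  val[0] = {1,3}
  val[1] = {1,3}
  val[2] = {1,2}
  val[3] = {0,1,2,3}
  val[4] = {0,1,2,3}
  val[5] = {0}
  val[6] = {}
  val[7] = {0,1,2,3}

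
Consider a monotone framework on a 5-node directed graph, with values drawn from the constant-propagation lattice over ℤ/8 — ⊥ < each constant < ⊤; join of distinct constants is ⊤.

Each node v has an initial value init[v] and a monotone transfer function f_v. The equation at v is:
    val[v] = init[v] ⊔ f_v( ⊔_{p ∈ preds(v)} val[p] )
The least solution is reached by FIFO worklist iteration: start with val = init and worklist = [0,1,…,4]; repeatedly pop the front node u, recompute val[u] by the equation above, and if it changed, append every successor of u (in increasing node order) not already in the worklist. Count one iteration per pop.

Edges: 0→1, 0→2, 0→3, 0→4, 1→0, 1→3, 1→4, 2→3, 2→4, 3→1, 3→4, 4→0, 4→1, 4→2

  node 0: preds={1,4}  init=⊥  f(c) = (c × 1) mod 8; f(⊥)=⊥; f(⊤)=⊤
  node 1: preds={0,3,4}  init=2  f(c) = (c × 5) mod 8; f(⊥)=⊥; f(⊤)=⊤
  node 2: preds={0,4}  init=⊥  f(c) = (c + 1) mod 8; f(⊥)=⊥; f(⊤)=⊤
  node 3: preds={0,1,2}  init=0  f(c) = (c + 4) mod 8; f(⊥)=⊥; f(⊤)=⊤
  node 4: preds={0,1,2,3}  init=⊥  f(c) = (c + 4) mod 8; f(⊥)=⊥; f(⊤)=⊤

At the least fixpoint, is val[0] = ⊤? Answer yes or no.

Iteration log — 10 steps:
  step 1. node 0  ⊔preds=2  new=2  old=⊥  +wl: 
  step 2. node 1  ⊔preds=⊤  new=⊤  old=2  +wl: 0
  step 3. node 2  ⊔preds=2  new=3  old=⊥  +wl: 
  step 4. node 3  ⊔preds=⊤  new=⊤  old=0  +wl: 1
  step 5. node 4  ⊔preds=⊤  new=⊤  old=⊥  +wl: 2
  step 6. node 0  ⊔preds=⊤  new=⊤  old=2  +wl: 3,4
  step 7. node 1  ⊔preds=⊤  new=⊤  stable
  step 8. node 2  ⊔preds=⊤  new=⊤  old=3  +wl: 
  step 9. node 3  ⊔preds=⊤  new=⊤  stable
  step 10. node 4  ⊔preds=⊤  new=⊤  stable

Least fixpoint reached:
  node 0: ⊤
  node 1: ⊤
  node 2: ⊤
  node 3: ⊤
  node 4: ⊤

yes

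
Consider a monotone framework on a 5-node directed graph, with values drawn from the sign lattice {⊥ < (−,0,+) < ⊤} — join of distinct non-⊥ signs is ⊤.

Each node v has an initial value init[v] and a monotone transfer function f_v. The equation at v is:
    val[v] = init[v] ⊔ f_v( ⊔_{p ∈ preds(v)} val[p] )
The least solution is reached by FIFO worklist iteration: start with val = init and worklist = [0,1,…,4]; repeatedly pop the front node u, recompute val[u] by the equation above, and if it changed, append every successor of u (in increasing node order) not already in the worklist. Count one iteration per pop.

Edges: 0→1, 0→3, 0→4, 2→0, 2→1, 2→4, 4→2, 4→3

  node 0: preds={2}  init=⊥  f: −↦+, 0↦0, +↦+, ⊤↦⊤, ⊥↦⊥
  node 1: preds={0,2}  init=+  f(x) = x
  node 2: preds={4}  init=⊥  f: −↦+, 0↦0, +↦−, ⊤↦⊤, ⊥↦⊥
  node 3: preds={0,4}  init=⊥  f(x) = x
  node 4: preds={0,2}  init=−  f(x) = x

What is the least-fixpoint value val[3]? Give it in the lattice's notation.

Iteration log — 14 steps:
  step 1. node 0  ⊔preds=⊥  new=⊥  stable
  step 2. node 1  ⊔preds=⊥  new=+  stable
  step 3. node 2  ⊔preds=−  new=+  old=⊥  +wl: 0,1
  step 4. node 3  ⊔preds=−  new=−  old=⊥  +wl: 
  step 5. node 4  ⊔preds=+  new=⊤  old=−  +wl: 2,3
  step 6. node 0  ⊔preds=+  new=+  old=⊥  +wl: 4
  step 7. node 1  ⊔preds=+  new=+  stable
  step 8. node 2  ⊔preds=⊤  new=⊤  old=+  +wl: 0,1
  step 9. node 3  ⊔preds=⊤  new=⊤  old=−  +wl: 
  step 10. node 4  ⊔preds=⊤  new=⊤  stable
  step 11. node 0  ⊔preds=⊤  new=⊤  old=+  +wl: 3,4
  step 12. node 1  ⊔preds=⊤  new=⊤  old=+  +wl: 
  step 13. node 3  ⊔preds=⊤  new=⊤  stable
  step 14. node 4  ⊔preds=⊤  new=⊤  stable

Least fixpoint reached:
  node 0: ⊤
  node 1: ⊤
  node 2: ⊤
  node 3: ⊤
  node 4: ⊤

⊤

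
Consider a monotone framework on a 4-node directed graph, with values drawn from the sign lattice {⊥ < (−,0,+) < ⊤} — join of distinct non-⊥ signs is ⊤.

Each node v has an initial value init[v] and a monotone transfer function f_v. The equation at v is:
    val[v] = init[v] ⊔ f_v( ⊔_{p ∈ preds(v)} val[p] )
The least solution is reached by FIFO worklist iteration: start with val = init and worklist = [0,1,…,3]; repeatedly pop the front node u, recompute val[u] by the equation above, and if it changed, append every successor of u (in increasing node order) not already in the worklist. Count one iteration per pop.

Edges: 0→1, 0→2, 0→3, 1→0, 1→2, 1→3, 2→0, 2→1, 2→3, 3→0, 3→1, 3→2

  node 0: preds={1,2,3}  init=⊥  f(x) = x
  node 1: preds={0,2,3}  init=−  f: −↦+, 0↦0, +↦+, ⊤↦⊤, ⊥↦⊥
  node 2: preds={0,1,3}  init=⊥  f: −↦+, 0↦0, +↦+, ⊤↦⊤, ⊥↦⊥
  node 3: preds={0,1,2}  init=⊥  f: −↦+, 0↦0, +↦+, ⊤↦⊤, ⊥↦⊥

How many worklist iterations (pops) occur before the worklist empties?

Iteration log — 8 steps:
  step 1. node 0  ⊔preds=−  new=−  old=⊥  +wl: 
  step 2. node 1  ⊔preds=−  new=⊤  old=−  +wl: 0
  step 3. node 2  ⊔preds=⊤  new=⊤  old=⊥  +wl: 1
  step 4. node 3  ⊔preds=⊤  new=⊤  old=⊥  +wl: 2
  step 5. node 0  ⊔preds=⊤  new=⊤  old=−  +wl: 3
  step 6. node 1  ⊔preds=⊤  new=⊤  stable
  step 7. node 2  ⊔preds=⊤  new=⊤  stable
  step 8. node 3  ⊔preds=⊤  new=⊤  stable

Least fixpoint reached:
  node 0: ⊤
  node 1: ⊤
  node 2: ⊤
  node 3: ⊤

8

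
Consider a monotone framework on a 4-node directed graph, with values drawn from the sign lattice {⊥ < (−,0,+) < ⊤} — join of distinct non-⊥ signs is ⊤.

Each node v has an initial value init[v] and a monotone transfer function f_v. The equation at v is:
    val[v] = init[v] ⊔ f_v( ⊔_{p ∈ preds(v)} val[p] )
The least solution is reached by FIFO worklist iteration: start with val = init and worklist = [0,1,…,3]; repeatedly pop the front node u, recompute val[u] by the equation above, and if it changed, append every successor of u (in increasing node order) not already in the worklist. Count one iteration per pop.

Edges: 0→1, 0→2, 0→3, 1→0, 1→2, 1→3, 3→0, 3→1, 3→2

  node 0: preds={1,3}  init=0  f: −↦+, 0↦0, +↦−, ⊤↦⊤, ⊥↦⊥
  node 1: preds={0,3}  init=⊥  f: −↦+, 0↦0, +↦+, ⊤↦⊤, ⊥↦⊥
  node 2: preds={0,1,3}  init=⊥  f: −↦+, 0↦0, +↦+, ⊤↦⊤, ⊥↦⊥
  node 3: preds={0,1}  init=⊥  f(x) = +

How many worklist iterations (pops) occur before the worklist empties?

Worklist (9 pops):
  #1 pop 0: in=⊥ → 0 (no change)
  #2 pop 1: in=0 → 0 (was ⊥); enqueue [0]
  #3 pop 2: in=0 → 0 (was ⊥); enqueue []
  #4 pop 3: in=0 → + (was ⊥); enqueue [1,2]
  #5 pop 0: in=⊤ → ⊤ (was 0); enqueue [3]
  #6 pop 1: in=⊤ → ⊤ (was 0); enqueue [0]
  #7 pop 2: in=⊤ → ⊤ (was 0); enqueue []
  #8 pop 3: in=⊤ → + (no change)
  #9 pop 0: in=⊤ → ⊤ (no change)

Fixpoint:
  val[0] = ⊤
  val[1] = ⊤
  val[2] = ⊤
  val[3] = +

9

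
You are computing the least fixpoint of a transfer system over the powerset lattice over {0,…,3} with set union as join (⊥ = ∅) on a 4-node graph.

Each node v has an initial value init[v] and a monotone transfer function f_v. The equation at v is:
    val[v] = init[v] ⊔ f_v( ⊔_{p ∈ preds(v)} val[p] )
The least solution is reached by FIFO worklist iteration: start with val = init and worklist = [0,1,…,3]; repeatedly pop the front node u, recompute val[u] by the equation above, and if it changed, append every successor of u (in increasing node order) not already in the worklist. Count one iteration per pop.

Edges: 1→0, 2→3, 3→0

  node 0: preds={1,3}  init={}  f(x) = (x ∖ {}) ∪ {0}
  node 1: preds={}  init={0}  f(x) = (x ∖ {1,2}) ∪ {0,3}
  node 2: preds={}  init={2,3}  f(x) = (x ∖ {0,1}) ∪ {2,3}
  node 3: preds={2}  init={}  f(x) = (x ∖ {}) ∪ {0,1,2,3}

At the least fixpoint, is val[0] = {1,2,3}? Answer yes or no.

no

Trace (5 dequeues):
  [1] u=0 | in {0} | out {0} | prev {} | push {}
  [2] u=1 | in {} | out {0,3} | prev {0} | push {0}
  [3] u=2 | in {} | out {2,3} | ==
  [4] u=3 | in {2,3} | out {0,1,2,3} | prev {} | push {}
  [5] u=0 | in {0,1,2,3} | out {0,1,2,3} | prev {0} | push {}

Converged values:
  [0] {0,1,2,3}
  [1] {0,3}
  [2] {2,3}
  [3] {0,1,2,3}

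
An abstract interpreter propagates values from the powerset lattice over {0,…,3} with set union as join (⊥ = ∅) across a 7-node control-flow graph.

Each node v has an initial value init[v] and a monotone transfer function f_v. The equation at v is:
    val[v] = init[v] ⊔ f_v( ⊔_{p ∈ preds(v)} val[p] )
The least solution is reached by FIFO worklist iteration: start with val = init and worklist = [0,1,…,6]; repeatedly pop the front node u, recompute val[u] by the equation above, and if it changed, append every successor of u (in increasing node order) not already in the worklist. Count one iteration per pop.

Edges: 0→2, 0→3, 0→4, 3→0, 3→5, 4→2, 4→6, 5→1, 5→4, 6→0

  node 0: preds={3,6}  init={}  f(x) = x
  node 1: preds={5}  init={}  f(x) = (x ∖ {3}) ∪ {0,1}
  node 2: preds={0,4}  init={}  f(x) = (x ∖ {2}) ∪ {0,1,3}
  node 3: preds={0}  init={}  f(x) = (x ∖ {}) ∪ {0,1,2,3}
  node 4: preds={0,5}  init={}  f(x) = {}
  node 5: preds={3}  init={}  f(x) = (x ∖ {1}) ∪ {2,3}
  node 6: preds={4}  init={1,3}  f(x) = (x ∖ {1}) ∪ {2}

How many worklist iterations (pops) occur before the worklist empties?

Iteration log — 12 steps:
  step 1. node 0  ⊔preds={1,3}  new={1,3}  old={}  +wl: 
  step 2. node 1  ⊔preds={}  new={0,1}  old={}  +wl: 
  step 3. node 2  ⊔preds={1,3}  new={0,1,3}  old={}  +wl: 
  step 4. node 3  ⊔preds={1,3}  new={0,1,2,3}  old={}  +wl: 0
  step 5. node 4  ⊔preds={1,3}  new={}  stable
  step 6. node 5  ⊔preds={0,1,2,3}  new={0,2,3}  old={}  +wl: 1,4
  step 7. node 6  ⊔preds={}  new={1,2,3}  old={1,3}  +wl: 
  step 8. node 0  ⊔preds={0,1,2,3}  new={0,1,2,3}  old={1,3}  +wl: 2,3
  step 9. node 1  ⊔preds={0,2,3}  new={0,1,2}  old={0,1}  +wl: 
  step 10. node 4  ⊔preds={0,1,2,3}  new={}  stable
  step 11. node 2  ⊔preds={0,1,2,3}  new={0,1,3}  stable
  step 12. node 3  ⊔preds={0,1,2,3}  new={0,1,2,3}  stable

Least fixpoint reached:
  node 0: {0,1,2,3}
  node 1: {0,1,2}
  node 2: {0,1,3}
  node 3: {0,1,2,3}
  node 4: {}
  node 5: {0,2,3}
  node 6: {1,2,3}

12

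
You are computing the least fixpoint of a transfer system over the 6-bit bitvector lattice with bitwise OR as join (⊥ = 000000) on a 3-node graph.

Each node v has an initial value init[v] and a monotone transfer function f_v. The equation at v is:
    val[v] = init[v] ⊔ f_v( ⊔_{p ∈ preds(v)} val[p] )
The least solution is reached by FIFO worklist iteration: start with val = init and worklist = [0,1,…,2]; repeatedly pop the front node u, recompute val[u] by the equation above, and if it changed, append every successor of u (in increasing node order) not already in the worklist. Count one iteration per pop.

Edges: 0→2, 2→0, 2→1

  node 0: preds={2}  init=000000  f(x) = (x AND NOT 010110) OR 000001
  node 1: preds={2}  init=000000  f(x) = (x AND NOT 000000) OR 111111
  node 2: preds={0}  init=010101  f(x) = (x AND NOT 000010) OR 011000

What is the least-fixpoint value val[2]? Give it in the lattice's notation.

011101

Worklist (6 pops):
  #1 pop 0: in=010101 → 000001 (was 000000); enqueue []
  #2 pop 1: in=010101 → 111111 (was 000000); enqueue []
  #3 pop 2: in=000001 → 011101 (was 010101); enqueue [0,1]
  #4 pop 0: in=011101 → 001001 (was 000001); enqueue [2]
  #5 pop 1: in=011101 → 111111 (no change)
  #6 pop 2: in=001001 → 011101 (no change)

Fixpoint:
  val[0] = 001001
  val[1] = 111111
  val[2] = 011101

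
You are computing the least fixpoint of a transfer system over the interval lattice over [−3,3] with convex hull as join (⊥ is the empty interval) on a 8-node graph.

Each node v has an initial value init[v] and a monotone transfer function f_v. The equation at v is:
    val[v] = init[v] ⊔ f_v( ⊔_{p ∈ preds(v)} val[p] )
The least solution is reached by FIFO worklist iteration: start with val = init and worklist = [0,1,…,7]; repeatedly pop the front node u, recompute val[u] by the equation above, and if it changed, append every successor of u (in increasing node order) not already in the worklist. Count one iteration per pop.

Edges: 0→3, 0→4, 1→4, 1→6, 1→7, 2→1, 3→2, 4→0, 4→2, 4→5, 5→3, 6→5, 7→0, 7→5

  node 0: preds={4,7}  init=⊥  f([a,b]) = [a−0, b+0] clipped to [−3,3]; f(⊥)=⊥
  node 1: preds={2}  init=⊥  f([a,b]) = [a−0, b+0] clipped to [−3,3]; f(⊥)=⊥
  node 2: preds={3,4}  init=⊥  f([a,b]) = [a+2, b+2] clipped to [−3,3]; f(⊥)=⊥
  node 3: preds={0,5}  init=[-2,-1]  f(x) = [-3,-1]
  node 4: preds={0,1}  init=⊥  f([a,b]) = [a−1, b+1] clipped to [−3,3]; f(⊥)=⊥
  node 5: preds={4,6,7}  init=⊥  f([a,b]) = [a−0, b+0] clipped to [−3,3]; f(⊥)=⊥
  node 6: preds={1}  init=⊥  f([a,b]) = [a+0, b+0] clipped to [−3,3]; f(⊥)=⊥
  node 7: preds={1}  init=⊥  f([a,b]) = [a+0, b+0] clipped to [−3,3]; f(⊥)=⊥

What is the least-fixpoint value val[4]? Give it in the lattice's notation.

[-3,3]

Trace (34 dequeues):
  [1] u=0 | in ⊥ | out ⊥ | ==
  [2] u=1 | in ⊥ | out ⊥ | ==
  [3] u=2 | in [-2,-1] | out [0,1] | prev ⊥ | push {1}
  [4] u=3 | in ⊥ | out [-3,-1] | prev [-2,-1] | push {2}
  [5] u=4 | in ⊥ | out ⊥ | ==
  [6] u=5 | in ⊥ | out ⊥ | ==
  [7] u=6 | in ⊥ | out ⊥ | ==
  [8] u=7 | in ⊥ | out ⊥ | ==
  [9] u=1 | in [0,1] | out [0,1] | prev ⊥ | push {4,6,7}
  [10] u=2 | in [-3,-1] | out [-1,1] | prev [0,1] | push {1}
  [11] u=4 | in [0,1] | out [-1,2] | prev ⊥ | push {0,2,5}
  [12] u=6 | in [0,1] | out [0,1] | prev ⊥ | push {}
  [13] u=7 | in [0,1] | out [0,1] | prev ⊥ | push {}
  [14] u=1 | in [-1,1] | out [-1,1] | prev [0,1] | push {4,6,7}
  [15] u=0 | in [-1,2] | out [-1,2] | prev ⊥ | push {3}
  [16] u=2 | in [-3,2] | out [-1,3] | prev [-1,1] | push {1}
  [17] u=5 | in [-1,2] | out [-1,2] | prev ⊥ | push {}
  [18] u=4 | in [-1,2] | out [-2,3] | prev [-1,2] | push {0,2,5}
  [19] u=6 | in [-1,1] | out [-1,1] | prev [0,1] | push {}
  [20] u=7 | in [-1,1] | out [-1,1] | prev [0,1] | push {}
  [21] u=3 | in [-1,2] | out [-3,-1] | ==
  [22] u=1 | in [-1,3] | out [-1,3] | prev [-1,1] | push {4,6,7}
  [23] u=0 | in [-2,3] | out [-2,3] | prev [-1,2] | push {3}
  [24] u=2 | in [-3,3] | out [-1,3] | ==
  [25] u=5 | in [-2,3] | out [-2,3] | prev [-1,2] | push {}
  [26] u=4 | in [-2,3] | out [-3,3] | prev [-2,3] | push {0,2,5}
  [27] u=6 | in [-1,3] | out [-1,3] | prev [-1,1] | push {}
  [28] u=7 | in [-1,3] | out [-1,3] | prev [-1,1] | push {}
  [29] u=3 | in [-2,3] | out [-3,-1] | ==
  [30] u=0 | in [-3,3] | out [-3,3] | prev [-2,3] | push {3,4}
  [31] u=2 | in [-3,3] | out [-1,3] | ==
  [32] u=5 | in [-3,3] | out [-3,3] | prev [-2,3] | push {}
  [33] u=3 | in [-3,3] | out [-3,-1] | ==
  [34] u=4 | in [-3,3] | out [-3,3] | ==

Converged values:
  [0] [-3,3]
  [1] [-1,3]
  [2] [-1,3]
  [3] [-3,-1]
  [4] [-3,3]
  [5] [-3,3]
  [6] [-1,3]
  [7] [-1,3]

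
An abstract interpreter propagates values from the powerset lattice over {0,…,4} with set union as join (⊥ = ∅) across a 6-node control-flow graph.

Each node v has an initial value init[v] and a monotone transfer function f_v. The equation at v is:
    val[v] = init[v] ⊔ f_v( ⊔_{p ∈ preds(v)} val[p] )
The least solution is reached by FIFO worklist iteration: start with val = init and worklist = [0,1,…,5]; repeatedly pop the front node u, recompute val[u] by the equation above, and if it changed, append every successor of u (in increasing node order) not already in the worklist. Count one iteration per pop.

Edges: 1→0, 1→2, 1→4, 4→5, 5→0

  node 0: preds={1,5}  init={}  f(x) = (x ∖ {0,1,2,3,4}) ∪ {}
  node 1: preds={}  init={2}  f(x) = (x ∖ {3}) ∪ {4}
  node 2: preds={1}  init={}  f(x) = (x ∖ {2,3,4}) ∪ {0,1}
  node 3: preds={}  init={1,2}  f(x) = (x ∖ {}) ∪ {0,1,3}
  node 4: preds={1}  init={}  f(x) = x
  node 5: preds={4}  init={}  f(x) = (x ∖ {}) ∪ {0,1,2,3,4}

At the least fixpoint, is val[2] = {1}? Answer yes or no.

Iteration log — 7 steps:
  step 1. node 0  ⊔preds={2}  new={}  stable
  step 2. node 1  ⊔preds={}  new={2,4}  old={2}  +wl: 0
  step 3. node 2  ⊔preds={2,4}  new={0,1}  old={}  +wl: 
  step 4. node 3  ⊔preds={}  new={0,1,2,3}  old={1,2}  +wl: 
  step 5. node 4  ⊔preds={2,4}  new={2,4}  old={}  +wl: 
  step 6. node 5  ⊔preds={2,4}  new={0,1,2,3,4}  old={}  +wl: 
  step 7. node 0  ⊔preds={0,1,2,3,4}  new={}  stable

Least fixpoint reached:
  node 0: {}
  node 1: {2,4}
  node 2: {0,1}
  node 3: {0,1,2,3}
  node 4: {2,4}
  node 5: {0,1,2,3,4}

no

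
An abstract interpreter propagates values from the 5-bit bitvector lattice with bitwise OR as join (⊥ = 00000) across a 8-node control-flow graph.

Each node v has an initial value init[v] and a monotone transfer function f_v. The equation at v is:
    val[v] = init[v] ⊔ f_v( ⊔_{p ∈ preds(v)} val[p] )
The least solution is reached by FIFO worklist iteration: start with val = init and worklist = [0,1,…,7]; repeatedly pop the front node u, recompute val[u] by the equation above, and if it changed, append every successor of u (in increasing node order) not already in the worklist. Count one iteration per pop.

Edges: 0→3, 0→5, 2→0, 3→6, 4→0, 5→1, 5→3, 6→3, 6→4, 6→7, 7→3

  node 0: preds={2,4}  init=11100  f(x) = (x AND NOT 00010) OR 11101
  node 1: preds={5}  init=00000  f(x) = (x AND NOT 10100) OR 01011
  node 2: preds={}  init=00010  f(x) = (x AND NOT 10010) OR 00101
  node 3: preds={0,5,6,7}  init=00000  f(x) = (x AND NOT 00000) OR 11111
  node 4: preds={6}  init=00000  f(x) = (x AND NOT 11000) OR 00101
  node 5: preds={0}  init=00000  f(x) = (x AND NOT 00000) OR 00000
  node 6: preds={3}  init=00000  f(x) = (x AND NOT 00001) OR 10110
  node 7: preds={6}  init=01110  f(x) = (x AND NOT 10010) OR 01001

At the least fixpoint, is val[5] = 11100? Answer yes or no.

Trace (13 dequeues):
  [1] u=0 | in 00010 | out 11101 | prev 11100 | push {}
  [2] u=1 | in 00000 | out 01011 | prev 00000 | push {}
  [3] u=2 | in 00000 | out 00111 | prev 00010 | push {0}
  [4] u=3 | in 11111 | out 11111 | prev 00000 | push {}
  [5] u=4 | in 00000 | out 00101 | prev 00000 | push {}
  [6] u=5 | in 11101 | out 11101 | prev 00000 | push {1,3}
  [7] u=6 | in 11111 | out 11110 | prev 00000 | push {4}
  [8] u=7 | in 11110 | out 01111 | prev 01110 | push {}
  [9] u=0 | in 00111 | out 11101 | ==
  [10] u=1 | in 11101 | out 01011 | ==
  [11] u=3 | in 11111 | out 11111 | ==
  [12] u=4 | in 11110 | out 00111 | prev 00101 | push {0}
  [13] u=0 | in 00111 | out 11101 | ==

Converged values:
  [0] 11101
  [1] 01011
  [2] 00111
  [3] 11111
  [4] 00111
  [5] 11101
  [6] 11110
  [7] 01111

no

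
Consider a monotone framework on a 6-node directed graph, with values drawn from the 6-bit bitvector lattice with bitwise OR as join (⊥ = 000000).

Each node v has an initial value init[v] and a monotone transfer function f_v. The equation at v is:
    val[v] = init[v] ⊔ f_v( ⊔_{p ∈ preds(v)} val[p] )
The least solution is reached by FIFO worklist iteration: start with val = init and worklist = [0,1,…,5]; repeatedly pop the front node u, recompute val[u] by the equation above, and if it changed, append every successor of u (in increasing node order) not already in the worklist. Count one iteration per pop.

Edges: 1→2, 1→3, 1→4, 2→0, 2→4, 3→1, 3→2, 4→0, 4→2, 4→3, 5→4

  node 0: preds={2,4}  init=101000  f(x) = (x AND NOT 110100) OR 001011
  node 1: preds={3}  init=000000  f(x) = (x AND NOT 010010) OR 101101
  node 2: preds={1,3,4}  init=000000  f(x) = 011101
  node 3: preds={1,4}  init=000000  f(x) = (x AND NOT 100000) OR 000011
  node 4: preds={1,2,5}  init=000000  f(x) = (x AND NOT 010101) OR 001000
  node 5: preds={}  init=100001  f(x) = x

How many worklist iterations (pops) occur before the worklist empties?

10

Worklist (10 pops):
  #1 pop 0: in=000000 → 101011 (was 101000); enqueue []
  #2 pop 1: in=000000 → 101101 (was 000000); enqueue []
  #3 pop 2: in=101101 → 011101 (was 000000); enqueue [0]
  #4 pop 3: in=101101 → 001111 (was 000000); enqueue [1,2]
  #5 pop 4: in=111101 → 101000 (was 000000); enqueue [3]
  #6 pop 5: in=000000 → 100001 (no change)
  #7 pop 0: in=111101 → 101011 (no change)
  #8 pop 1: in=001111 → 101101 (no change)
  #9 pop 2: in=101111 → 011101 (no change)
  #10 pop 3: in=101101 → 001111 (no change)

Fixpoint:
  val[0] = 101011
  val[1] = 101101
  val[2] = 011101
  val[3] = 001111
  val[4] = 101000
  val[5] = 100001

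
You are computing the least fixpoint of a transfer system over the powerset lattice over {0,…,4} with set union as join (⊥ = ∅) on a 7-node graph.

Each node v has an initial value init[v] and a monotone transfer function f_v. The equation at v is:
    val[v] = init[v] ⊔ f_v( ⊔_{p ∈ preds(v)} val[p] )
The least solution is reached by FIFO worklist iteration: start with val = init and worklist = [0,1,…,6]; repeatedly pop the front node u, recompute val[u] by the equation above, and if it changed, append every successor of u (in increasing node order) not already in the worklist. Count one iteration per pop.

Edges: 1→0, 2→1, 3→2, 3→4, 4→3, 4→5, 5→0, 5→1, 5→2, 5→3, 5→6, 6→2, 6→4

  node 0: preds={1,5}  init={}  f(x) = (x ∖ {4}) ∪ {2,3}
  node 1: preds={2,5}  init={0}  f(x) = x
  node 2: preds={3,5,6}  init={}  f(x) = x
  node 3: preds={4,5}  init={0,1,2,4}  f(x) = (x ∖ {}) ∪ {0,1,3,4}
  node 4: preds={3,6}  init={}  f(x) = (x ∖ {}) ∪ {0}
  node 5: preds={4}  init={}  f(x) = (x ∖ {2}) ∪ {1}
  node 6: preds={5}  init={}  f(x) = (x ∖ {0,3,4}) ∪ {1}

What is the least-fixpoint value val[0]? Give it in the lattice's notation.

Iteration log — 13 steps:
  step 1. node 0  ⊔preds={0}  new={0,2,3}  old={}  +wl: 
  step 2. node 1  ⊔preds={}  new={0}  stable
  step 3. node 2  ⊔preds={0,1,2,4}  new={0,1,2,4}  old={}  +wl: 1
  step 4. node 3  ⊔preds={}  new={0,1,2,3,4}  old={0,1,2,4}  +wl: 2
  step 5. node 4  ⊔preds={0,1,2,3,4}  new={0,1,2,3,4}  old={}  +wl: 3
  step 6. node 5  ⊔preds={0,1,2,3,4}  new={0,1,3,4}  old={}  +wl: 0
  step 7. node 6  ⊔preds={0,1,3,4}  new={1}  old={}  +wl: 4
  step 8. node 1  ⊔preds={0,1,2,3,4}  new={0,1,2,3,4}  old={0}  +wl: 
  step 9. node 2  ⊔preds={0,1,2,3,4}  new={0,1,2,3,4}  old={0,1,2,4}  +wl: 1
  step 10. node 3  ⊔preds={0,1,2,3,4}  new={0,1,2,3,4}  stable
  step 11. node 0  ⊔preds={0,1,2,3,4}  new={0,1,2,3}  old={0,2,3}  +wl: 
  step 12. node 4  ⊔preds={0,1,2,3,4}  new={0,1,2,3,4}  stable
  step 13. node 1  ⊔preds={0,1,2,3,4}  new={0,1,2,3,4}  stable

Least fixpoint reached:
  node 0: {0,1,2,3}
  node 1: {0,1,2,3,4}
  node 2: {0,1,2,3,4}
  node 3: {0,1,2,3,4}
  node 4: {0,1,2,3,4}
  node 5: {0,1,3,4}
  node 6: {1}

{0,1,2,3}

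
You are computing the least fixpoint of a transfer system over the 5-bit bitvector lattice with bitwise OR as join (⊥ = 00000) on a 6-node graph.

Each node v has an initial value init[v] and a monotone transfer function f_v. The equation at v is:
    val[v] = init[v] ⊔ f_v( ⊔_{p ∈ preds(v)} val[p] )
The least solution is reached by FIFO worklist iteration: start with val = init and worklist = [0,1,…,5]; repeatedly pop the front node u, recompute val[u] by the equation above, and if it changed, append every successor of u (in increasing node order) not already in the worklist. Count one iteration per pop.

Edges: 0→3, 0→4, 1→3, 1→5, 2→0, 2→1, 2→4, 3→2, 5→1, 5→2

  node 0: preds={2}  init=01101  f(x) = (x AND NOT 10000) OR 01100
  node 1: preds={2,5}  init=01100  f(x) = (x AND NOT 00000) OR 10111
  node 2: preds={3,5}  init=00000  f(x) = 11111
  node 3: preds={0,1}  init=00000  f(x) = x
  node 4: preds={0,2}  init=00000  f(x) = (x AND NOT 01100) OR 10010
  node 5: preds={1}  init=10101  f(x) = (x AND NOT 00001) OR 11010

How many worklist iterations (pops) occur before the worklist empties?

11

Trace (11 dequeues):
  [1] u=0 | in 00000 | out 01101 | ==
  [2] u=1 | in 10101 | out 11111 | prev 01100 | push {}
  [3] u=2 | in 10101 | out 11111 | prev 00000 | push {0,1}
  [4] u=3 | in 11111 | out 11111 | prev 00000 | push {2}
  [5] u=4 | in 11111 | out 10011 | prev 00000 | push {}
  [6] u=5 | in 11111 | out 11111 | prev 10101 | push {}
  [7] u=0 | in 11111 | out 01111 | prev 01101 | push {3,4}
  [8] u=1 | in 11111 | out 11111 | ==
  [9] u=2 | in 11111 | out 11111 | ==
  [10] u=3 | in 11111 | out 11111 | ==
  [11] u=4 | in 11111 | out 10011 | ==

Converged values:
  [0] 01111
  [1] 11111
  [2] 11111
  [3] 11111
  [4] 10011
  [5] 11111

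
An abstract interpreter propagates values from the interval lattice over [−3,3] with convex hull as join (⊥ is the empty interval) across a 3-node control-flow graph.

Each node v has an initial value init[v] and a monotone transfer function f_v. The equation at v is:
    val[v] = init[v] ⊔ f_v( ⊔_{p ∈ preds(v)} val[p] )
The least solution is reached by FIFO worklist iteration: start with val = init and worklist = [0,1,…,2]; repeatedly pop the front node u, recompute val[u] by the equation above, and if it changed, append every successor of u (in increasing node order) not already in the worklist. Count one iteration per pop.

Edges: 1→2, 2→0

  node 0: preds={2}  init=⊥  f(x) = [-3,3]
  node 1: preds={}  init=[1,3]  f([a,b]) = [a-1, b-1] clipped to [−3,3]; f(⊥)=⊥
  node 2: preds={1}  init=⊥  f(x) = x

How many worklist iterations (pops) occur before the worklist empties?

4

Worklist (4 pops):
  #1 pop 0: in=⊥ → [-3,3] (was ⊥); enqueue []
  #2 pop 1: in=⊥ → [1,3] (no change)
  #3 pop 2: in=[1,3] → [1,3] (was ⊥); enqueue [0]
  #4 pop 0: in=[1,3] → [-3,3] (no change)

Fixpoint:
  val[0] = [-3,3]
  val[1] = [1,3]
  val[2] = [1,3]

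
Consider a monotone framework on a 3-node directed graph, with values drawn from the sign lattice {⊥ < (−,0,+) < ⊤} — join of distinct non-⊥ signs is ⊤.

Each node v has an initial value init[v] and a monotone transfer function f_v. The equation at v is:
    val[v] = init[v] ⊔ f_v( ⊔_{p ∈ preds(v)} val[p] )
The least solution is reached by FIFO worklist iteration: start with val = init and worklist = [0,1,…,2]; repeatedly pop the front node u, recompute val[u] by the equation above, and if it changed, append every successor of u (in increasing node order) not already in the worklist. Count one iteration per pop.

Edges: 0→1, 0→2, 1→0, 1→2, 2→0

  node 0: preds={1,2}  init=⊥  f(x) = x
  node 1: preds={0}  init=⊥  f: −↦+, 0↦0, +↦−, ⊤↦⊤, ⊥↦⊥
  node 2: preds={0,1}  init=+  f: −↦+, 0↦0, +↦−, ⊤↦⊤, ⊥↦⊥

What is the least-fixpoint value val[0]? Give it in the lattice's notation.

⊤

Iteration log — 7 steps:
  step 1. node 0  ⊔preds=+  new=+  old=⊥  +wl: 
  step 2. node 1  ⊔preds=+  new=−  old=⊥  +wl: 0
  step 3. node 2  ⊔preds=⊤  new=⊤  old=+  +wl: 
  step 4. node 0  ⊔preds=⊤  new=⊤  old=+  +wl: 1,2
  step 5. node 1  ⊔preds=⊤  new=⊤  old=−  +wl: 0
  step 6. node 2  ⊔preds=⊤  new=⊤  stable
  step 7. node 0  ⊔preds=⊤  new=⊤  stable

Least fixpoint reached:
  node 0: ⊤
  node 1: ⊤
  node 2: ⊤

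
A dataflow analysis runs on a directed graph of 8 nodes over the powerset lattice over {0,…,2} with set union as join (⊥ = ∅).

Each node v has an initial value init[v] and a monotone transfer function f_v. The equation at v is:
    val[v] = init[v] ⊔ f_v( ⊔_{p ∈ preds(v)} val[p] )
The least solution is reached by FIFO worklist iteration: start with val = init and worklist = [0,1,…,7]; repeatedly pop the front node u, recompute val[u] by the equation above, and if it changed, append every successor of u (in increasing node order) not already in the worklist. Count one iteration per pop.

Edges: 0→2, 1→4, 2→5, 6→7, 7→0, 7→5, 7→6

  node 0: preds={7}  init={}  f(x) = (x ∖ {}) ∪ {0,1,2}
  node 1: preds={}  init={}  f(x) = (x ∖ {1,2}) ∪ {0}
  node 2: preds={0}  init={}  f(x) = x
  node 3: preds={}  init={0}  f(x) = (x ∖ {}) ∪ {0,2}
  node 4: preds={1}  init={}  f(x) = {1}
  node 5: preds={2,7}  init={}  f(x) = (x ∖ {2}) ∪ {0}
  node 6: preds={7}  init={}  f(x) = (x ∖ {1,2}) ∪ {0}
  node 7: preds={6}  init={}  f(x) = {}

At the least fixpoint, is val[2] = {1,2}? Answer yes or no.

no

Iteration log — 8 steps:
  step 1. node 0  ⊔preds={}  new={0,1,2}  old={}  +wl: 
  step 2. node 1  ⊔preds={}  new={0}  old={}  +wl: 
  step 3. node 2  ⊔preds={0,1,2}  new={0,1,2}  old={}  +wl: 
  step 4. node 3  ⊔preds={}  new={0,2}  old={0}  +wl: 
  step 5. node 4  ⊔preds={0}  new={1}  old={}  +wl: 
  step 6. node 5  ⊔preds={0,1,2}  new={0,1}  old={}  +wl: 
  step 7. node 6  ⊔preds={}  new={0}  old={}  +wl: 
  step 8. node 7  ⊔preds={0}  new={}  stable

Least fixpoint reached:
  node 0: {0,1,2}
  node 1: {0}
  node 2: {0,1,2}
  node 3: {0,2}
  node 4: {1}
  node 5: {0,1}
  node 6: {0}
  node 7: {}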